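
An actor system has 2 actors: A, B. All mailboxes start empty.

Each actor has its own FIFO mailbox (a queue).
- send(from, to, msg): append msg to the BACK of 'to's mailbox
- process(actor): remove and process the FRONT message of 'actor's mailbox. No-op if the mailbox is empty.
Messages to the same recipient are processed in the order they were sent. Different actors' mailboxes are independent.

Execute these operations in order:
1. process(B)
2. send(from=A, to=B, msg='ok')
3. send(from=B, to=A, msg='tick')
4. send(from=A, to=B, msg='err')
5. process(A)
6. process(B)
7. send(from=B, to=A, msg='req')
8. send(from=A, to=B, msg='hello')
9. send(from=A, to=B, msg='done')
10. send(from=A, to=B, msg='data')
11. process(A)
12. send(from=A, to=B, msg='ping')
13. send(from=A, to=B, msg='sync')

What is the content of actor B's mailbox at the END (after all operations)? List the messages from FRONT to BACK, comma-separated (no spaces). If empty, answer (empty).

After 1 (process(B)): A:[] B:[]
After 2 (send(from=A, to=B, msg='ok')): A:[] B:[ok]
After 3 (send(from=B, to=A, msg='tick')): A:[tick] B:[ok]
After 4 (send(from=A, to=B, msg='err')): A:[tick] B:[ok,err]
After 5 (process(A)): A:[] B:[ok,err]
After 6 (process(B)): A:[] B:[err]
After 7 (send(from=B, to=A, msg='req')): A:[req] B:[err]
After 8 (send(from=A, to=B, msg='hello')): A:[req] B:[err,hello]
After 9 (send(from=A, to=B, msg='done')): A:[req] B:[err,hello,done]
After 10 (send(from=A, to=B, msg='data')): A:[req] B:[err,hello,done,data]
After 11 (process(A)): A:[] B:[err,hello,done,data]
After 12 (send(from=A, to=B, msg='ping')): A:[] B:[err,hello,done,data,ping]
After 13 (send(from=A, to=B, msg='sync')): A:[] B:[err,hello,done,data,ping,sync]

Answer: err,hello,done,data,ping,sync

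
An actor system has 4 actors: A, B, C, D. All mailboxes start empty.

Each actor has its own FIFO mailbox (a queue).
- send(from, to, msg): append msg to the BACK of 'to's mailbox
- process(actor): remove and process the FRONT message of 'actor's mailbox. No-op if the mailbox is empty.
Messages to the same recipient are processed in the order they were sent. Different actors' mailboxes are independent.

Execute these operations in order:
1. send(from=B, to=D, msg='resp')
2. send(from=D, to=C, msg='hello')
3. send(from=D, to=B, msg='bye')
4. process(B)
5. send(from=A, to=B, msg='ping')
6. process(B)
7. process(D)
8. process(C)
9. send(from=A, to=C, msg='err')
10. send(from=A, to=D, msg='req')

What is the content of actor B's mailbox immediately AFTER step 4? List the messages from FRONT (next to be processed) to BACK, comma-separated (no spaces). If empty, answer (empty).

After 1 (send(from=B, to=D, msg='resp')): A:[] B:[] C:[] D:[resp]
After 2 (send(from=D, to=C, msg='hello')): A:[] B:[] C:[hello] D:[resp]
After 3 (send(from=D, to=B, msg='bye')): A:[] B:[bye] C:[hello] D:[resp]
After 4 (process(B)): A:[] B:[] C:[hello] D:[resp]

(empty)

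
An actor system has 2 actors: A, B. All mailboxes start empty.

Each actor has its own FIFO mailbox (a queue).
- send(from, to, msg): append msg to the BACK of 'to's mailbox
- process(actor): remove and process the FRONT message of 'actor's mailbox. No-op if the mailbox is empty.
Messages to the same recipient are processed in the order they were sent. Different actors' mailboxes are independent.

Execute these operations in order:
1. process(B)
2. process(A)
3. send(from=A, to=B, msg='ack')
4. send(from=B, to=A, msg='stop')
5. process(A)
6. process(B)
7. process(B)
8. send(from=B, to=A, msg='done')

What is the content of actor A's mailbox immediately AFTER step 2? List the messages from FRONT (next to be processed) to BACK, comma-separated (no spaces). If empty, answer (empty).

After 1 (process(B)): A:[] B:[]
After 2 (process(A)): A:[] B:[]

(empty)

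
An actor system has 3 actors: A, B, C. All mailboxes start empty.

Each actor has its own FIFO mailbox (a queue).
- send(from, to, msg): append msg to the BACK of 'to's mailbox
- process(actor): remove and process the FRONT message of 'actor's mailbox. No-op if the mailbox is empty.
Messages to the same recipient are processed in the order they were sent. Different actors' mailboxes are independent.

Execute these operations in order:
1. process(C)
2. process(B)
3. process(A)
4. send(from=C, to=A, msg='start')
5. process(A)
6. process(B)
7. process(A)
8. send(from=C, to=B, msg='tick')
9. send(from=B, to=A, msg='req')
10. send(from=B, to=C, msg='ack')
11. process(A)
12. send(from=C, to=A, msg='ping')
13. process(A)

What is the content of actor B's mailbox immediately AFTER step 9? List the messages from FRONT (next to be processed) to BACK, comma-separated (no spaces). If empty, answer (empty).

After 1 (process(C)): A:[] B:[] C:[]
After 2 (process(B)): A:[] B:[] C:[]
After 3 (process(A)): A:[] B:[] C:[]
After 4 (send(from=C, to=A, msg='start')): A:[start] B:[] C:[]
After 5 (process(A)): A:[] B:[] C:[]
After 6 (process(B)): A:[] B:[] C:[]
After 7 (process(A)): A:[] B:[] C:[]
After 8 (send(from=C, to=B, msg='tick')): A:[] B:[tick] C:[]
After 9 (send(from=B, to=A, msg='req')): A:[req] B:[tick] C:[]

tick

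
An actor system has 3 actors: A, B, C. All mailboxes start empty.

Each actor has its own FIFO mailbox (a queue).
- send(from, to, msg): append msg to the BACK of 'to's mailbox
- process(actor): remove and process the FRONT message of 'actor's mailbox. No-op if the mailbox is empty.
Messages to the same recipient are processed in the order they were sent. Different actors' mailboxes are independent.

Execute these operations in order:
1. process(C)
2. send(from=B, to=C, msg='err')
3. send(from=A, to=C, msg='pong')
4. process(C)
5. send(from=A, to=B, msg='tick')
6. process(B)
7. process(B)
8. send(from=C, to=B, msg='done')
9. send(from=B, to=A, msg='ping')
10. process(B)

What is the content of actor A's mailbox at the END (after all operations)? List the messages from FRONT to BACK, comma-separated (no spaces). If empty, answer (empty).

Answer: ping

Derivation:
After 1 (process(C)): A:[] B:[] C:[]
After 2 (send(from=B, to=C, msg='err')): A:[] B:[] C:[err]
After 3 (send(from=A, to=C, msg='pong')): A:[] B:[] C:[err,pong]
After 4 (process(C)): A:[] B:[] C:[pong]
After 5 (send(from=A, to=B, msg='tick')): A:[] B:[tick] C:[pong]
After 6 (process(B)): A:[] B:[] C:[pong]
After 7 (process(B)): A:[] B:[] C:[pong]
After 8 (send(from=C, to=B, msg='done')): A:[] B:[done] C:[pong]
After 9 (send(from=B, to=A, msg='ping')): A:[ping] B:[done] C:[pong]
After 10 (process(B)): A:[ping] B:[] C:[pong]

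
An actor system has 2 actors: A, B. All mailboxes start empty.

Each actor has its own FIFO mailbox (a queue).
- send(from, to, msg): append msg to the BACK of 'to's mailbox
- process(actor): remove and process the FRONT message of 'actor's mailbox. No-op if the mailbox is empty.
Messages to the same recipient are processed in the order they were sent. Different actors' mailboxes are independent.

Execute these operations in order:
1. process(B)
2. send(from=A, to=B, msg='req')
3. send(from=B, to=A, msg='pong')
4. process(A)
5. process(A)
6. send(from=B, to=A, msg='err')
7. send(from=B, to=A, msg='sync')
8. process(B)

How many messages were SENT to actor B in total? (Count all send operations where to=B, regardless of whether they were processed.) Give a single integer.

After 1 (process(B)): A:[] B:[]
After 2 (send(from=A, to=B, msg='req')): A:[] B:[req]
After 3 (send(from=B, to=A, msg='pong')): A:[pong] B:[req]
After 4 (process(A)): A:[] B:[req]
After 5 (process(A)): A:[] B:[req]
After 6 (send(from=B, to=A, msg='err')): A:[err] B:[req]
After 7 (send(from=B, to=A, msg='sync')): A:[err,sync] B:[req]
After 8 (process(B)): A:[err,sync] B:[]

Answer: 1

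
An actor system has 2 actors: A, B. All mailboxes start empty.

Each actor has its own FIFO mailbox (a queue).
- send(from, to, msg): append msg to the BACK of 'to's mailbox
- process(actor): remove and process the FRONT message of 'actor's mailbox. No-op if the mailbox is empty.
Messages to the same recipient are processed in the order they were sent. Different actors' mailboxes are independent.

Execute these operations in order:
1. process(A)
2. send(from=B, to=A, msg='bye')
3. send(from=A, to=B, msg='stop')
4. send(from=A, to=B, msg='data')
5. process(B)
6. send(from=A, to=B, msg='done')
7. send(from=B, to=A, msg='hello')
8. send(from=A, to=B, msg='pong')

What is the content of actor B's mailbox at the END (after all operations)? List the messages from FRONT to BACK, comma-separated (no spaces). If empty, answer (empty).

Answer: data,done,pong

Derivation:
After 1 (process(A)): A:[] B:[]
After 2 (send(from=B, to=A, msg='bye')): A:[bye] B:[]
After 3 (send(from=A, to=B, msg='stop')): A:[bye] B:[stop]
After 4 (send(from=A, to=B, msg='data')): A:[bye] B:[stop,data]
After 5 (process(B)): A:[bye] B:[data]
After 6 (send(from=A, to=B, msg='done')): A:[bye] B:[data,done]
After 7 (send(from=B, to=A, msg='hello')): A:[bye,hello] B:[data,done]
After 8 (send(from=A, to=B, msg='pong')): A:[bye,hello] B:[data,done,pong]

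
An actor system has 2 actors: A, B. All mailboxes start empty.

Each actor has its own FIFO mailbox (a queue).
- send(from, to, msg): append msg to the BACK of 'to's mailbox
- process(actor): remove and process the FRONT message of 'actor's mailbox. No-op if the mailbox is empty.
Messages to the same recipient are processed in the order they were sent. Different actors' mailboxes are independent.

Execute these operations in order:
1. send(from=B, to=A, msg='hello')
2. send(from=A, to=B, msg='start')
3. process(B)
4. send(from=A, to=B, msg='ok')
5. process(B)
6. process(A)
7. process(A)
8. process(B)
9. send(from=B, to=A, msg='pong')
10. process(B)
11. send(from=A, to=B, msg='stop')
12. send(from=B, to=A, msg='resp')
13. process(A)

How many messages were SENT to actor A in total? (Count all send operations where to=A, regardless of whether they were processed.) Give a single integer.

After 1 (send(from=B, to=A, msg='hello')): A:[hello] B:[]
After 2 (send(from=A, to=B, msg='start')): A:[hello] B:[start]
After 3 (process(B)): A:[hello] B:[]
After 4 (send(from=A, to=B, msg='ok')): A:[hello] B:[ok]
After 5 (process(B)): A:[hello] B:[]
After 6 (process(A)): A:[] B:[]
After 7 (process(A)): A:[] B:[]
After 8 (process(B)): A:[] B:[]
After 9 (send(from=B, to=A, msg='pong')): A:[pong] B:[]
After 10 (process(B)): A:[pong] B:[]
After 11 (send(from=A, to=B, msg='stop')): A:[pong] B:[stop]
After 12 (send(from=B, to=A, msg='resp')): A:[pong,resp] B:[stop]
After 13 (process(A)): A:[resp] B:[stop]

Answer: 3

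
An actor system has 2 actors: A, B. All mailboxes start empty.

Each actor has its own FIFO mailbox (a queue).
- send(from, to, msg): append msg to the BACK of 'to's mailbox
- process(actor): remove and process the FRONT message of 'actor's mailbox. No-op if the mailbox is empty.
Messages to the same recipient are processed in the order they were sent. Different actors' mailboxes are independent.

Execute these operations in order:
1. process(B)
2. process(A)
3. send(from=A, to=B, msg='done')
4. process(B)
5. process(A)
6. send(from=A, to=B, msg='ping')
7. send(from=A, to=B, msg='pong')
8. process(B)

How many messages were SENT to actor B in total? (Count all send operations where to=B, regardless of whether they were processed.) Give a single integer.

After 1 (process(B)): A:[] B:[]
After 2 (process(A)): A:[] B:[]
After 3 (send(from=A, to=B, msg='done')): A:[] B:[done]
After 4 (process(B)): A:[] B:[]
After 5 (process(A)): A:[] B:[]
After 6 (send(from=A, to=B, msg='ping')): A:[] B:[ping]
After 7 (send(from=A, to=B, msg='pong')): A:[] B:[ping,pong]
After 8 (process(B)): A:[] B:[pong]

Answer: 3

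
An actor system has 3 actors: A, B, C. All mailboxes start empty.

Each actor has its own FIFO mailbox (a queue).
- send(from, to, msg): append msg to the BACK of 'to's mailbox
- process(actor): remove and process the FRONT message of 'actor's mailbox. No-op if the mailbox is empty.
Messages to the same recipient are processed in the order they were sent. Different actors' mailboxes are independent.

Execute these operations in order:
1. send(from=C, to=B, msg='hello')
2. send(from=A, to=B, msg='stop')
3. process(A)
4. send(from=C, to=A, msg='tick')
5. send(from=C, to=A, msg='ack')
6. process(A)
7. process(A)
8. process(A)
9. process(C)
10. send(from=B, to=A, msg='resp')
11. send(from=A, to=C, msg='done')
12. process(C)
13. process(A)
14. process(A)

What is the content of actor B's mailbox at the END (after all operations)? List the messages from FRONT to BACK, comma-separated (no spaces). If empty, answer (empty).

After 1 (send(from=C, to=B, msg='hello')): A:[] B:[hello] C:[]
After 2 (send(from=A, to=B, msg='stop')): A:[] B:[hello,stop] C:[]
After 3 (process(A)): A:[] B:[hello,stop] C:[]
After 4 (send(from=C, to=A, msg='tick')): A:[tick] B:[hello,stop] C:[]
After 5 (send(from=C, to=A, msg='ack')): A:[tick,ack] B:[hello,stop] C:[]
After 6 (process(A)): A:[ack] B:[hello,stop] C:[]
After 7 (process(A)): A:[] B:[hello,stop] C:[]
After 8 (process(A)): A:[] B:[hello,stop] C:[]
After 9 (process(C)): A:[] B:[hello,stop] C:[]
After 10 (send(from=B, to=A, msg='resp')): A:[resp] B:[hello,stop] C:[]
After 11 (send(from=A, to=C, msg='done')): A:[resp] B:[hello,stop] C:[done]
After 12 (process(C)): A:[resp] B:[hello,stop] C:[]
After 13 (process(A)): A:[] B:[hello,stop] C:[]
After 14 (process(A)): A:[] B:[hello,stop] C:[]

Answer: hello,stop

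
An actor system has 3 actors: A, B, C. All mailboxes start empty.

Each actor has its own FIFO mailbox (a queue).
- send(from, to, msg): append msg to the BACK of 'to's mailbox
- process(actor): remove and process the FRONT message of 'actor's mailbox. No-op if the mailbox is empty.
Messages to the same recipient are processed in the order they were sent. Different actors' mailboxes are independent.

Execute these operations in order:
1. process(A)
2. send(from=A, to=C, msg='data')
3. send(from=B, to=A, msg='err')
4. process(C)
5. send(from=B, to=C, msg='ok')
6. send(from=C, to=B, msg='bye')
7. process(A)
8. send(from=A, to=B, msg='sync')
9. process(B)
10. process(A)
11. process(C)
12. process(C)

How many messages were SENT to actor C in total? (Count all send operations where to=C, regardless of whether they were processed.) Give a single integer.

After 1 (process(A)): A:[] B:[] C:[]
After 2 (send(from=A, to=C, msg='data')): A:[] B:[] C:[data]
After 3 (send(from=B, to=A, msg='err')): A:[err] B:[] C:[data]
After 4 (process(C)): A:[err] B:[] C:[]
After 5 (send(from=B, to=C, msg='ok')): A:[err] B:[] C:[ok]
After 6 (send(from=C, to=B, msg='bye')): A:[err] B:[bye] C:[ok]
After 7 (process(A)): A:[] B:[bye] C:[ok]
After 8 (send(from=A, to=B, msg='sync')): A:[] B:[bye,sync] C:[ok]
After 9 (process(B)): A:[] B:[sync] C:[ok]
After 10 (process(A)): A:[] B:[sync] C:[ok]
After 11 (process(C)): A:[] B:[sync] C:[]
After 12 (process(C)): A:[] B:[sync] C:[]

Answer: 2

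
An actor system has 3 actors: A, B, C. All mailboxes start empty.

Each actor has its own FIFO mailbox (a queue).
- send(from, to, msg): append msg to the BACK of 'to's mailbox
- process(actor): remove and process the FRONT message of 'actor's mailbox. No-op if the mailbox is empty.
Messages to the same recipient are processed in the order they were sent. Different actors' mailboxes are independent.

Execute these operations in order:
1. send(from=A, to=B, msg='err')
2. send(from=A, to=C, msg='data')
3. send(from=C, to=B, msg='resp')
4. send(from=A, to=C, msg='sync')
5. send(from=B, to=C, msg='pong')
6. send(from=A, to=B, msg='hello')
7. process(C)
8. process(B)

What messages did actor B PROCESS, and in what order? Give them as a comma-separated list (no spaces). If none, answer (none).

After 1 (send(from=A, to=B, msg='err')): A:[] B:[err] C:[]
After 2 (send(from=A, to=C, msg='data')): A:[] B:[err] C:[data]
After 3 (send(from=C, to=B, msg='resp')): A:[] B:[err,resp] C:[data]
After 4 (send(from=A, to=C, msg='sync')): A:[] B:[err,resp] C:[data,sync]
After 5 (send(from=B, to=C, msg='pong')): A:[] B:[err,resp] C:[data,sync,pong]
After 6 (send(from=A, to=B, msg='hello')): A:[] B:[err,resp,hello] C:[data,sync,pong]
After 7 (process(C)): A:[] B:[err,resp,hello] C:[sync,pong]
After 8 (process(B)): A:[] B:[resp,hello] C:[sync,pong]

Answer: err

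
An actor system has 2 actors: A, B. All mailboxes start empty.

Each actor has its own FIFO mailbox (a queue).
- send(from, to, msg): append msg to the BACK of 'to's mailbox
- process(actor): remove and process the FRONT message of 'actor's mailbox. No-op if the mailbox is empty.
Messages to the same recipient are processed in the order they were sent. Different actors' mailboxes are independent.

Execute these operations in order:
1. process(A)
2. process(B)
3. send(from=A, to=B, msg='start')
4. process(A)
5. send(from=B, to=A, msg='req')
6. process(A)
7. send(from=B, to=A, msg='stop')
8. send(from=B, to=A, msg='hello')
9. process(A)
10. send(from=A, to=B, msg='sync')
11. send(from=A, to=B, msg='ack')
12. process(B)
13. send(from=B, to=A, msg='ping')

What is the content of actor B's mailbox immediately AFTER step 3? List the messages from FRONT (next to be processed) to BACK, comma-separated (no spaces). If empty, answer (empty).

After 1 (process(A)): A:[] B:[]
After 2 (process(B)): A:[] B:[]
After 3 (send(from=A, to=B, msg='start')): A:[] B:[start]

start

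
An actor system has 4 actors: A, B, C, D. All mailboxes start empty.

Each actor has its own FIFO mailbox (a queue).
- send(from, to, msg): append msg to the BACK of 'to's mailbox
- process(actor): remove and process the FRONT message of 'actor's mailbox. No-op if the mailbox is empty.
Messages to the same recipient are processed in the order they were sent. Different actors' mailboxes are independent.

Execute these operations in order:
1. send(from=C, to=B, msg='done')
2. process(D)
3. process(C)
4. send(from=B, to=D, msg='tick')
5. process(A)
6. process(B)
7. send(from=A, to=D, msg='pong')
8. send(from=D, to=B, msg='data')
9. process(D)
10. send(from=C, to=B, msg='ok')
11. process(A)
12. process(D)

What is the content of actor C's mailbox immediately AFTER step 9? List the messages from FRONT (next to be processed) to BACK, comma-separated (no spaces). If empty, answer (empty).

After 1 (send(from=C, to=B, msg='done')): A:[] B:[done] C:[] D:[]
After 2 (process(D)): A:[] B:[done] C:[] D:[]
After 3 (process(C)): A:[] B:[done] C:[] D:[]
After 4 (send(from=B, to=D, msg='tick')): A:[] B:[done] C:[] D:[tick]
After 5 (process(A)): A:[] B:[done] C:[] D:[tick]
After 6 (process(B)): A:[] B:[] C:[] D:[tick]
After 7 (send(from=A, to=D, msg='pong')): A:[] B:[] C:[] D:[tick,pong]
After 8 (send(from=D, to=B, msg='data')): A:[] B:[data] C:[] D:[tick,pong]
After 9 (process(D)): A:[] B:[data] C:[] D:[pong]

(empty)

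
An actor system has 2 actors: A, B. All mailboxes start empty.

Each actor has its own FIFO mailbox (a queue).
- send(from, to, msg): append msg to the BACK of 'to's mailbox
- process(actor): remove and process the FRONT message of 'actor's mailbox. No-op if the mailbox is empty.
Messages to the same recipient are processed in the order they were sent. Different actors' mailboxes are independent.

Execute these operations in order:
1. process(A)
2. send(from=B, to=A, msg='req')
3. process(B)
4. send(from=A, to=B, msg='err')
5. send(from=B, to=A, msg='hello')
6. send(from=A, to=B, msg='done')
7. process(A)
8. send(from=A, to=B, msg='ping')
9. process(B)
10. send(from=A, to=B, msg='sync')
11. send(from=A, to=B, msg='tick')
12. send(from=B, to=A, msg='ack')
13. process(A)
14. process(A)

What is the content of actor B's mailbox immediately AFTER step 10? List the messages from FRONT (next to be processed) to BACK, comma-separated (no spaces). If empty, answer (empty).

After 1 (process(A)): A:[] B:[]
After 2 (send(from=B, to=A, msg='req')): A:[req] B:[]
After 3 (process(B)): A:[req] B:[]
After 4 (send(from=A, to=B, msg='err')): A:[req] B:[err]
After 5 (send(from=B, to=A, msg='hello')): A:[req,hello] B:[err]
After 6 (send(from=A, to=B, msg='done')): A:[req,hello] B:[err,done]
After 7 (process(A)): A:[hello] B:[err,done]
After 8 (send(from=A, to=B, msg='ping')): A:[hello] B:[err,done,ping]
After 9 (process(B)): A:[hello] B:[done,ping]
After 10 (send(from=A, to=B, msg='sync')): A:[hello] B:[done,ping,sync]

done,ping,sync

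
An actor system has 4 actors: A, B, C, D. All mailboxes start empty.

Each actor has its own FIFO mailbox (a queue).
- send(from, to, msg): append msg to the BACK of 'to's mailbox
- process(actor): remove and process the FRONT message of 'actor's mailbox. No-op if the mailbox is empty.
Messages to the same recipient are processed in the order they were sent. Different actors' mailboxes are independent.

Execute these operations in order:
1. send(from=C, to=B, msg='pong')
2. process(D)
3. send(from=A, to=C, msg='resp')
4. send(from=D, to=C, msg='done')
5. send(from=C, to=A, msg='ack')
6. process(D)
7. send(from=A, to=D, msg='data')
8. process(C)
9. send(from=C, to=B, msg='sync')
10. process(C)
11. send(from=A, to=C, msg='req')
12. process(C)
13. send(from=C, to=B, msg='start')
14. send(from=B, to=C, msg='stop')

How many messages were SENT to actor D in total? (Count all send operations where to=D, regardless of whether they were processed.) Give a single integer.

Answer: 1

Derivation:
After 1 (send(from=C, to=B, msg='pong')): A:[] B:[pong] C:[] D:[]
After 2 (process(D)): A:[] B:[pong] C:[] D:[]
After 3 (send(from=A, to=C, msg='resp')): A:[] B:[pong] C:[resp] D:[]
After 4 (send(from=D, to=C, msg='done')): A:[] B:[pong] C:[resp,done] D:[]
After 5 (send(from=C, to=A, msg='ack')): A:[ack] B:[pong] C:[resp,done] D:[]
After 6 (process(D)): A:[ack] B:[pong] C:[resp,done] D:[]
After 7 (send(from=A, to=D, msg='data')): A:[ack] B:[pong] C:[resp,done] D:[data]
After 8 (process(C)): A:[ack] B:[pong] C:[done] D:[data]
After 9 (send(from=C, to=B, msg='sync')): A:[ack] B:[pong,sync] C:[done] D:[data]
After 10 (process(C)): A:[ack] B:[pong,sync] C:[] D:[data]
After 11 (send(from=A, to=C, msg='req')): A:[ack] B:[pong,sync] C:[req] D:[data]
After 12 (process(C)): A:[ack] B:[pong,sync] C:[] D:[data]
After 13 (send(from=C, to=B, msg='start')): A:[ack] B:[pong,sync,start] C:[] D:[data]
After 14 (send(from=B, to=C, msg='stop')): A:[ack] B:[pong,sync,start] C:[stop] D:[data]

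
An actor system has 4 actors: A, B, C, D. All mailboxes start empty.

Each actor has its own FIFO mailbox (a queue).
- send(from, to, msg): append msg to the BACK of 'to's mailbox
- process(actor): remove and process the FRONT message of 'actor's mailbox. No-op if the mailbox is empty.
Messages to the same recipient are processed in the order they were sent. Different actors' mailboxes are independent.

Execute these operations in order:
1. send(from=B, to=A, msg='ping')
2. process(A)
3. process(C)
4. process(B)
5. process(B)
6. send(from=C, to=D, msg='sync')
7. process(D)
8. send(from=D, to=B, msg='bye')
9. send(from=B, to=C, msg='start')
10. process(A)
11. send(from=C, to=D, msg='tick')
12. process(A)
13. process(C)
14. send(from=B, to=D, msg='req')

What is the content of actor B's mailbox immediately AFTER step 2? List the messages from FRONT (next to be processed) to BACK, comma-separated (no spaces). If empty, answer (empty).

After 1 (send(from=B, to=A, msg='ping')): A:[ping] B:[] C:[] D:[]
After 2 (process(A)): A:[] B:[] C:[] D:[]

(empty)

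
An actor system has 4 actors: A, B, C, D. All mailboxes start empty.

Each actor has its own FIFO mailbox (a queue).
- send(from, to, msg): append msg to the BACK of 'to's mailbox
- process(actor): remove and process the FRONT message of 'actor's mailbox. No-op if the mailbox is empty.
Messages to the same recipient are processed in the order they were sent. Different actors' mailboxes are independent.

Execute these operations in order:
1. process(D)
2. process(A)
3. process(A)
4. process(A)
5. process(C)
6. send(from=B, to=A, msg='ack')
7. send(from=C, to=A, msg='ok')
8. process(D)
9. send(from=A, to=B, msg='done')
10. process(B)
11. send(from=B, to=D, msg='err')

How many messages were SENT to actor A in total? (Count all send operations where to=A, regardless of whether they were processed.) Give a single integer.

Answer: 2

Derivation:
After 1 (process(D)): A:[] B:[] C:[] D:[]
After 2 (process(A)): A:[] B:[] C:[] D:[]
After 3 (process(A)): A:[] B:[] C:[] D:[]
After 4 (process(A)): A:[] B:[] C:[] D:[]
After 5 (process(C)): A:[] B:[] C:[] D:[]
After 6 (send(from=B, to=A, msg='ack')): A:[ack] B:[] C:[] D:[]
After 7 (send(from=C, to=A, msg='ok')): A:[ack,ok] B:[] C:[] D:[]
After 8 (process(D)): A:[ack,ok] B:[] C:[] D:[]
After 9 (send(from=A, to=B, msg='done')): A:[ack,ok] B:[done] C:[] D:[]
After 10 (process(B)): A:[ack,ok] B:[] C:[] D:[]
After 11 (send(from=B, to=D, msg='err')): A:[ack,ok] B:[] C:[] D:[err]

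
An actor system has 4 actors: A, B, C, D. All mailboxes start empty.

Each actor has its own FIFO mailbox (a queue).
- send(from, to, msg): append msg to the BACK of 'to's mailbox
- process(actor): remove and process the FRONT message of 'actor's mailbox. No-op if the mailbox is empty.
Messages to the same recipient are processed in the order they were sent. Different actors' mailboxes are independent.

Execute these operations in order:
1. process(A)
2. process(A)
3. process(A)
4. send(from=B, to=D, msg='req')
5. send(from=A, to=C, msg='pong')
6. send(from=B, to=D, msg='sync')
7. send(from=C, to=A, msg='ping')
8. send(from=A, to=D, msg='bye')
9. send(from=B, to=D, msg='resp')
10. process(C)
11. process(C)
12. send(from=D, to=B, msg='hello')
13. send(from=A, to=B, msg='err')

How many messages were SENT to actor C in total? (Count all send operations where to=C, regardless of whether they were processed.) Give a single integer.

After 1 (process(A)): A:[] B:[] C:[] D:[]
After 2 (process(A)): A:[] B:[] C:[] D:[]
After 3 (process(A)): A:[] B:[] C:[] D:[]
After 4 (send(from=B, to=D, msg='req')): A:[] B:[] C:[] D:[req]
After 5 (send(from=A, to=C, msg='pong')): A:[] B:[] C:[pong] D:[req]
After 6 (send(from=B, to=D, msg='sync')): A:[] B:[] C:[pong] D:[req,sync]
After 7 (send(from=C, to=A, msg='ping')): A:[ping] B:[] C:[pong] D:[req,sync]
After 8 (send(from=A, to=D, msg='bye')): A:[ping] B:[] C:[pong] D:[req,sync,bye]
After 9 (send(from=B, to=D, msg='resp')): A:[ping] B:[] C:[pong] D:[req,sync,bye,resp]
After 10 (process(C)): A:[ping] B:[] C:[] D:[req,sync,bye,resp]
After 11 (process(C)): A:[ping] B:[] C:[] D:[req,sync,bye,resp]
After 12 (send(from=D, to=B, msg='hello')): A:[ping] B:[hello] C:[] D:[req,sync,bye,resp]
After 13 (send(from=A, to=B, msg='err')): A:[ping] B:[hello,err] C:[] D:[req,sync,bye,resp]

Answer: 1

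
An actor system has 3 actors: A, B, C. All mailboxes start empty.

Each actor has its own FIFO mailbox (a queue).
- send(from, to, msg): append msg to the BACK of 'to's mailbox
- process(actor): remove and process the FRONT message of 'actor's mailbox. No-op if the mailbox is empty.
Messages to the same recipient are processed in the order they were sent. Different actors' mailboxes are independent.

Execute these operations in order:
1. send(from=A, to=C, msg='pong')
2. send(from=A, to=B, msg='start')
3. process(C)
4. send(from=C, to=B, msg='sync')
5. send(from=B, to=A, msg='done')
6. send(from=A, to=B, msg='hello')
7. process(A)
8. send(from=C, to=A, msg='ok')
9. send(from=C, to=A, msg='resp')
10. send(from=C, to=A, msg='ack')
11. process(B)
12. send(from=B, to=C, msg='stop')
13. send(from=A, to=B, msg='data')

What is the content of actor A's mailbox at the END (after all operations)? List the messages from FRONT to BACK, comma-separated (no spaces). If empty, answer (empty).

After 1 (send(from=A, to=C, msg='pong')): A:[] B:[] C:[pong]
After 2 (send(from=A, to=B, msg='start')): A:[] B:[start] C:[pong]
After 3 (process(C)): A:[] B:[start] C:[]
After 4 (send(from=C, to=B, msg='sync')): A:[] B:[start,sync] C:[]
After 5 (send(from=B, to=A, msg='done')): A:[done] B:[start,sync] C:[]
After 6 (send(from=A, to=B, msg='hello')): A:[done] B:[start,sync,hello] C:[]
After 7 (process(A)): A:[] B:[start,sync,hello] C:[]
After 8 (send(from=C, to=A, msg='ok')): A:[ok] B:[start,sync,hello] C:[]
After 9 (send(from=C, to=A, msg='resp')): A:[ok,resp] B:[start,sync,hello] C:[]
After 10 (send(from=C, to=A, msg='ack')): A:[ok,resp,ack] B:[start,sync,hello] C:[]
After 11 (process(B)): A:[ok,resp,ack] B:[sync,hello] C:[]
After 12 (send(from=B, to=C, msg='stop')): A:[ok,resp,ack] B:[sync,hello] C:[stop]
After 13 (send(from=A, to=B, msg='data')): A:[ok,resp,ack] B:[sync,hello,data] C:[stop]

Answer: ok,resp,ack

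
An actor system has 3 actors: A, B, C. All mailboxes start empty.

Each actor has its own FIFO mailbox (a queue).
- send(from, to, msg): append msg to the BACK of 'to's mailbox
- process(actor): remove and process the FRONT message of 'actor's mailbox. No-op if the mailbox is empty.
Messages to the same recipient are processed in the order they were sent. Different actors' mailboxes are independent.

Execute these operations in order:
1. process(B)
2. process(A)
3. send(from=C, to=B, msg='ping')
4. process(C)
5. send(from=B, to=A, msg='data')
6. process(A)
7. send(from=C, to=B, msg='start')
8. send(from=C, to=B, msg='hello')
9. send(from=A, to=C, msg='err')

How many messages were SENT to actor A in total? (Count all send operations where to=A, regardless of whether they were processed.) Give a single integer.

Answer: 1

Derivation:
After 1 (process(B)): A:[] B:[] C:[]
After 2 (process(A)): A:[] B:[] C:[]
After 3 (send(from=C, to=B, msg='ping')): A:[] B:[ping] C:[]
After 4 (process(C)): A:[] B:[ping] C:[]
After 5 (send(from=B, to=A, msg='data')): A:[data] B:[ping] C:[]
After 6 (process(A)): A:[] B:[ping] C:[]
After 7 (send(from=C, to=B, msg='start')): A:[] B:[ping,start] C:[]
After 8 (send(from=C, to=B, msg='hello')): A:[] B:[ping,start,hello] C:[]
After 9 (send(from=A, to=C, msg='err')): A:[] B:[ping,start,hello] C:[err]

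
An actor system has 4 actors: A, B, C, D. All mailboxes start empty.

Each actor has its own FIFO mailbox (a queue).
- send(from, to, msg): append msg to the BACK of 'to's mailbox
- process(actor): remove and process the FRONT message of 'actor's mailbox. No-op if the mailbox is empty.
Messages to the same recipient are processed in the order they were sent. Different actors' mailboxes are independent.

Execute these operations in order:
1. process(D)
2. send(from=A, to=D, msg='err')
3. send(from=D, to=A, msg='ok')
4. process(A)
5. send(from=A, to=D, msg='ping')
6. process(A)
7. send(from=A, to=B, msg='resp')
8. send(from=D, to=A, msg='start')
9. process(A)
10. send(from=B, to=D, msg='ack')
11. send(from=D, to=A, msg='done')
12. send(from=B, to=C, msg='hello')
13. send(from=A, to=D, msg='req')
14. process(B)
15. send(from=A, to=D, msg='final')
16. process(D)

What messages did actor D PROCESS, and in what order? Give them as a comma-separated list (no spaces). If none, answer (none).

After 1 (process(D)): A:[] B:[] C:[] D:[]
After 2 (send(from=A, to=D, msg='err')): A:[] B:[] C:[] D:[err]
After 3 (send(from=D, to=A, msg='ok')): A:[ok] B:[] C:[] D:[err]
After 4 (process(A)): A:[] B:[] C:[] D:[err]
After 5 (send(from=A, to=D, msg='ping')): A:[] B:[] C:[] D:[err,ping]
After 6 (process(A)): A:[] B:[] C:[] D:[err,ping]
After 7 (send(from=A, to=B, msg='resp')): A:[] B:[resp] C:[] D:[err,ping]
After 8 (send(from=D, to=A, msg='start')): A:[start] B:[resp] C:[] D:[err,ping]
After 9 (process(A)): A:[] B:[resp] C:[] D:[err,ping]
After 10 (send(from=B, to=D, msg='ack')): A:[] B:[resp] C:[] D:[err,ping,ack]
After 11 (send(from=D, to=A, msg='done')): A:[done] B:[resp] C:[] D:[err,ping,ack]
After 12 (send(from=B, to=C, msg='hello')): A:[done] B:[resp] C:[hello] D:[err,ping,ack]
After 13 (send(from=A, to=D, msg='req')): A:[done] B:[resp] C:[hello] D:[err,ping,ack,req]
After 14 (process(B)): A:[done] B:[] C:[hello] D:[err,ping,ack,req]
After 15 (send(from=A, to=D, msg='final')): A:[done] B:[] C:[hello] D:[err,ping,ack,req,final]
After 16 (process(D)): A:[done] B:[] C:[hello] D:[ping,ack,req,final]

Answer: err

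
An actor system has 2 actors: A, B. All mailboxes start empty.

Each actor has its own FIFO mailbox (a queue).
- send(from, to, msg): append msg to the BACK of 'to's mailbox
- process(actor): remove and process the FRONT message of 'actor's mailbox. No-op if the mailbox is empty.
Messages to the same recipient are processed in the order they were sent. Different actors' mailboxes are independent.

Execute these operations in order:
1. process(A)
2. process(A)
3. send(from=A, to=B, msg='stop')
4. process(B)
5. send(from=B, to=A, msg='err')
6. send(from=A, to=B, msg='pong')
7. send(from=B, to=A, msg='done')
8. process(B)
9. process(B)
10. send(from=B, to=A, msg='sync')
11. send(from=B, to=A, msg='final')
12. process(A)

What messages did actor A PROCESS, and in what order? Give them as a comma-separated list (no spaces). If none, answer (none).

Answer: err

Derivation:
After 1 (process(A)): A:[] B:[]
After 2 (process(A)): A:[] B:[]
After 3 (send(from=A, to=B, msg='stop')): A:[] B:[stop]
After 4 (process(B)): A:[] B:[]
After 5 (send(from=B, to=A, msg='err')): A:[err] B:[]
After 6 (send(from=A, to=B, msg='pong')): A:[err] B:[pong]
After 7 (send(from=B, to=A, msg='done')): A:[err,done] B:[pong]
After 8 (process(B)): A:[err,done] B:[]
After 9 (process(B)): A:[err,done] B:[]
After 10 (send(from=B, to=A, msg='sync')): A:[err,done,sync] B:[]
After 11 (send(from=B, to=A, msg='final')): A:[err,done,sync,final] B:[]
After 12 (process(A)): A:[done,sync,final] B:[]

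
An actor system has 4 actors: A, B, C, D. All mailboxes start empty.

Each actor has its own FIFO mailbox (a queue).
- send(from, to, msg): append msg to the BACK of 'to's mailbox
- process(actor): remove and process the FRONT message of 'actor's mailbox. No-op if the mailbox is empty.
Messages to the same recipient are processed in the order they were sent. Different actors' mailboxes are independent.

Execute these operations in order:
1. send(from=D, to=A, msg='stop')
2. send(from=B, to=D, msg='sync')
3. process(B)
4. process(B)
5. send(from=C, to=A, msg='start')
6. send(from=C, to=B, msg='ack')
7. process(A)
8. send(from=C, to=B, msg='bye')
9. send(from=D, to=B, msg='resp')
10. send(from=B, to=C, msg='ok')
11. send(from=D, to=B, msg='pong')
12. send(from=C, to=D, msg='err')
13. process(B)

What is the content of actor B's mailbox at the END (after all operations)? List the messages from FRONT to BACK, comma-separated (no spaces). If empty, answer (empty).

After 1 (send(from=D, to=A, msg='stop')): A:[stop] B:[] C:[] D:[]
After 2 (send(from=B, to=D, msg='sync')): A:[stop] B:[] C:[] D:[sync]
After 3 (process(B)): A:[stop] B:[] C:[] D:[sync]
After 4 (process(B)): A:[stop] B:[] C:[] D:[sync]
After 5 (send(from=C, to=A, msg='start')): A:[stop,start] B:[] C:[] D:[sync]
After 6 (send(from=C, to=B, msg='ack')): A:[stop,start] B:[ack] C:[] D:[sync]
After 7 (process(A)): A:[start] B:[ack] C:[] D:[sync]
After 8 (send(from=C, to=B, msg='bye')): A:[start] B:[ack,bye] C:[] D:[sync]
After 9 (send(from=D, to=B, msg='resp')): A:[start] B:[ack,bye,resp] C:[] D:[sync]
After 10 (send(from=B, to=C, msg='ok')): A:[start] B:[ack,bye,resp] C:[ok] D:[sync]
After 11 (send(from=D, to=B, msg='pong')): A:[start] B:[ack,bye,resp,pong] C:[ok] D:[sync]
After 12 (send(from=C, to=D, msg='err')): A:[start] B:[ack,bye,resp,pong] C:[ok] D:[sync,err]
After 13 (process(B)): A:[start] B:[bye,resp,pong] C:[ok] D:[sync,err]

Answer: bye,resp,pong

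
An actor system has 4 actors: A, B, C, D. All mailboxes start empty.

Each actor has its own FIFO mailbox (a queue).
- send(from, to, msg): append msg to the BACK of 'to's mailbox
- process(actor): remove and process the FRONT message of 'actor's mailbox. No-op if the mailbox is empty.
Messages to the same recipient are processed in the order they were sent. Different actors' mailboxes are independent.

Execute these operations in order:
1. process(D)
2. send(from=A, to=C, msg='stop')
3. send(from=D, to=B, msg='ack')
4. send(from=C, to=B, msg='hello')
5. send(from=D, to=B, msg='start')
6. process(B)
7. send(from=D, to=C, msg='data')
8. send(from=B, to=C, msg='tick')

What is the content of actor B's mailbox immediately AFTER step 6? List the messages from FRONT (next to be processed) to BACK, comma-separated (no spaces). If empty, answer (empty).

After 1 (process(D)): A:[] B:[] C:[] D:[]
After 2 (send(from=A, to=C, msg='stop')): A:[] B:[] C:[stop] D:[]
After 3 (send(from=D, to=B, msg='ack')): A:[] B:[ack] C:[stop] D:[]
After 4 (send(from=C, to=B, msg='hello')): A:[] B:[ack,hello] C:[stop] D:[]
After 5 (send(from=D, to=B, msg='start')): A:[] B:[ack,hello,start] C:[stop] D:[]
After 6 (process(B)): A:[] B:[hello,start] C:[stop] D:[]

hello,start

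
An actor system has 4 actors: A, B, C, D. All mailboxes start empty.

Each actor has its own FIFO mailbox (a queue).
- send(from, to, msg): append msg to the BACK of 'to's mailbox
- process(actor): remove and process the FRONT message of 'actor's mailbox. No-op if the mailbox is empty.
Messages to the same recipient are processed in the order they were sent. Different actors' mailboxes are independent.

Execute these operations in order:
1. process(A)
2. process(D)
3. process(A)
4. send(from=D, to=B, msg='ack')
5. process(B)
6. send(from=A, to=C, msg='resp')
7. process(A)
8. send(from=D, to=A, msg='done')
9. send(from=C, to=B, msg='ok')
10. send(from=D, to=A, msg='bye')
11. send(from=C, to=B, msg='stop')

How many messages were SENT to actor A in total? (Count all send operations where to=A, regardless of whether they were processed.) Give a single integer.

After 1 (process(A)): A:[] B:[] C:[] D:[]
After 2 (process(D)): A:[] B:[] C:[] D:[]
After 3 (process(A)): A:[] B:[] C:[] D:[]
After 4 (send(from=D, to=B, msg='ack')): A:[] B:[ack] C:[] D:[]
After 5 (process(B)): A:[] B:[] C:[] D:[]
After 6 (send(from=A, to=C, msg='resp')): A:[] B:[] C:[resp] D:[]
After 7 (process(A)): A:[] B:[] C:[resp] D:[]
After 8 (send(from=D, to=A, msg='done')): A:[done] B:[] C:[resp] D:[]
After 9 (send(from=C, to=B, msg='ok')): A:[done] B:[ok] C:[resp] D:[]
After 10 (send(from=D, to=A, msg='bye')): A:[done,bye] B:[ok] C:[resp] D:[]
After 11 (send(from=C, to=B, msg='stop')): A:[done,bye] B:[ok,stop] C:[resp] D:[]

Answer: 2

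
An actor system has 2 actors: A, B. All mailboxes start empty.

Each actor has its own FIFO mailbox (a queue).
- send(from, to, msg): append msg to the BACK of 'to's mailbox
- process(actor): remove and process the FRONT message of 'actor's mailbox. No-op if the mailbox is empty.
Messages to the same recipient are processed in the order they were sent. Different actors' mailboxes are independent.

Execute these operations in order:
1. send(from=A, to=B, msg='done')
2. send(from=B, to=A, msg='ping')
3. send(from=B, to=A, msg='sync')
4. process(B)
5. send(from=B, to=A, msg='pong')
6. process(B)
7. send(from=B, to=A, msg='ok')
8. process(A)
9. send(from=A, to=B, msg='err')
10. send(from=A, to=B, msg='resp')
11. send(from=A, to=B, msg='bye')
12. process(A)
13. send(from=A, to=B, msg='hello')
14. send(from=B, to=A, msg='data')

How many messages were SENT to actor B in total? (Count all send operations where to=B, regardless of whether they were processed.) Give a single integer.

After 1 (send(from=A, to=B, msg='done')): A:[] B:[done]
After 2 (send(from=B, to=A, msg='ping')): A:[ping] B:[done]
After 3 (send(from=B, to=A, msg='sync')): A:[ping,sync] B:[done]
After 4 (process(B)): A:[ping,sync] B:[]
After 5 (send(from=B, to=A, msg='pong')): A:[ping,sync,pong] B:[]
After 6 (process(B)): A:[ping,sync,pong] B:[]
After 7 (send(from=B, to=A, msg='ok')): A:[ping,sync,pong,ok] B:[]
After 8 (process(A)): A:[sync,pong,ok] B:[]
After 9 (send(from=A, to=B, msg='err')): A:[sync,pong,ok] B:[err]
After 10 (send(from=A, to=B, msg='resp')): A:[sync,pong,ok] B:[err,resp]
After 11 (send(from=A, to=B, msg='bye')): A:[sync,pong,ok] B:[err,resp,bye]
After 12 (process(A)): A:[pong,ok] B:[err,resp,bye]
After 13 (send(from=A, to=B, msg='hello')): A:[pong,ok] B:[err,resp,bye,hello]
After 14 (send(from=B, to=A, msg='data')): A:[pong,ok,data] B:[err,resp,bye,hello]

Answer: 5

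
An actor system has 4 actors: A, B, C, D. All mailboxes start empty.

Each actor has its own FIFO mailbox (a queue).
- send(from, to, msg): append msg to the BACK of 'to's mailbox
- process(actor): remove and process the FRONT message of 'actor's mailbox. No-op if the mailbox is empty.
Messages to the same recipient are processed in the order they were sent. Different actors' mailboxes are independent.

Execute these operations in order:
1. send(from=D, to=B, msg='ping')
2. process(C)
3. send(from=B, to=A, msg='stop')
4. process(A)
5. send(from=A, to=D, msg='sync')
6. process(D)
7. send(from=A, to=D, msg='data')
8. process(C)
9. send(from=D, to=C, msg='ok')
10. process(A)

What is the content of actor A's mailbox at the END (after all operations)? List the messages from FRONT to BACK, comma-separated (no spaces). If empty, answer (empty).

Answer: (empty)

Derivation:
After 1 (send(from=D, to=B, msg='ping')): A:[] B:[ping] C:[] D:[]
After 2 (process(C)): A:[] B:[ping] C:[] D:[]
After 3 (send(from=B, to=A, msg='stop')): A:[stop] B:[ping] C:[] D:[]
After 4 (process(A)): A:[] B:[ping] C:[] D:[]
After 5 (send(from=A, to=D, msg='sync')): A:[] B:[ping] C:[] D:[sync]
After 6 (process(D)): A:[] B:[ping] C:[] D:[]
After 7 (send(from=A, to=D, msg='data')): A:[] B:[ping] C:[] D:[data]
After 8 (process(C)): A:[] B:[ping] C:[] D:[data]
After 9 (send(from=D, to=C, msg='ok')): A:[] B:[ping] C:[ok] D:[data]
After 10 (process(A)): A:[] B:[ping] C:[ok] D:[data]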